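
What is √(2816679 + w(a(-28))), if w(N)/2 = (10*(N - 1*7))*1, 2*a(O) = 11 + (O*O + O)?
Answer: 3*√313801 ≈ 1680.5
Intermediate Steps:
a(O) = 11/2 + O/2 + O²/2 (a(O) = (11 + (O*O + O))/2 = (11 + (O² + O))/2 = (11 + (O + O²))/2 = (11 + O + O²)/2 = 11/2 + O/2 + O²/2)
w(N) = -140 + 20*N (w(N) = 2*((10*(N - 1*7))*1) = 2*((10*(N - 7))*1) = 2*((10*(-7 + N))*1) = 2*((-70 + 10*N)*1) = 2*(-70 + 10*N) = -140 + 20*N)
√(2816679 + w(a(-28))) = √(2816679 + (-140 + 20*(11/2 + (½)*(-28) + (½)*(-28)²))) = √(2816679 + (-140 + 20*(11/2 - 14 + (½)*784))) = √(2816679 + (-140 + 20*(11/2 - 14 + 392))) = √(2816679 + (-140 + 20*(767/2))) = √(2816679 + (-140 + 7670)) = √(2816679 + 7530) = √2824209 = 3*√313801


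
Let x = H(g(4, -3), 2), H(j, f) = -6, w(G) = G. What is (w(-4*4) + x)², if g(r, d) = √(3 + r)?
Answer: 484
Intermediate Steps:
x = -6
(w(-4*4) + x)² = (-4*4 - 6)² = (-16 - 6)² = (-22)² = 484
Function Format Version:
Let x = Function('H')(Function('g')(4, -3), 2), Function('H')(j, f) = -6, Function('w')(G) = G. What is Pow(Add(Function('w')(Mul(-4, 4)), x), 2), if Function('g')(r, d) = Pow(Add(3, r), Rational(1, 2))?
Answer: 484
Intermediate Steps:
x = -6
Pow(Add(Function('w')(Mul(-4, 4)), x), 2) = Pow(Add(Mul(-4, 4), -6), 2) = Pow(Add(-16, -6), 2) = Pow(-22, 2) = 484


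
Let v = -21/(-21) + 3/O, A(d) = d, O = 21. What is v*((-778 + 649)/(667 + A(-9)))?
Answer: -516/2303 ≈ -0.22406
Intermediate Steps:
v = 8/7 (v = -21/(-21) + 3/21 = -21*(-1/21) + 3*(1/21) = 1 + 1/7 = 8/7 ≈ 1.1429)
v*((-778 + 649)/(667 + A(-9))) = 8*((-778 + 649)/(667 - 9))/7 = 8*(-129/658)/7 = 8*(-129*1/658)/7 = (8/7)*(-129/658) = -516/2303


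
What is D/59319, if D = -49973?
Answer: -49973/59319 ≈ -0.84245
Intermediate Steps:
D/59319 = -49973/59319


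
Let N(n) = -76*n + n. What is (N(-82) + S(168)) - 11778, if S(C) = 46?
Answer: -5582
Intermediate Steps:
N(n) = -75*n
(N(-82) + S(168)) - 11778 = (-75*(-82) + 46) - 11778 = (6150 + 46) - 11778 = 6196 - 11778 = -5582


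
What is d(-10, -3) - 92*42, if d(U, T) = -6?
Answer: -3870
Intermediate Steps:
d(-10, -3) - 92*42 = -6 - 92*42 = -6 - 3864 = -3870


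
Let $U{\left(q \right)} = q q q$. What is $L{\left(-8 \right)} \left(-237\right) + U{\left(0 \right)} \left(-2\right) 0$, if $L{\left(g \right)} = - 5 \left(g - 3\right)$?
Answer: $-13035$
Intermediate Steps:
$U{\left(q \right)} = q^{3}$ ($U{\left(q \right)} = q^{2} q = q^{3}$)
$L{\left(g \right)} = 15 - 5 g$ ($L{\left(g \right)} = - 5 \left(-3 + g\right) = 15 - 5 g$)
$L{\left(-8 \right)} \left(-237\right) + U{\left(0 \right)} \left(-2\right) 0 = \left(15 - -40\right) \left(-237\right) + 0^{3} \left(-2\right) 0 = \left(15 + 40\right) \left(-237\right) + 0 \left(-2\right) 0 = 55 \left(-237\right) + 0 \cdot 0 = -13035 + 0 = -13035$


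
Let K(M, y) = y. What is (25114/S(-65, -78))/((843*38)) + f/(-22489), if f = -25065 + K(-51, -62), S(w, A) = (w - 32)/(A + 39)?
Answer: 16683972990/11646670787 ≈ 1.4325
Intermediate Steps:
S(w, A) = (-32 + w)/(39 + A)
f = -25127 (f = -25065 - 62 = -25127)
(25114/S(-65, -78))/((843*38)) + f/(-22489) = (25114/(((-32 - 65)/(39 - 78))))/((843*38)) - 25127/(-22489) = (25114/((-97/(-39))))/32034 - 25127*(-1/22489) = (25114/((-1/39*(-97))))*(1/32034) + 25127/22489 = (25114/(97/39))*(1/32034) + 25127/22489 = (25114*(39/97))*(1/32034) + 25127/22489 = (979446/97)*(1/32034) + 25127/22489 = 163241/517883 + 25127/22489 = 16683972990/11646670787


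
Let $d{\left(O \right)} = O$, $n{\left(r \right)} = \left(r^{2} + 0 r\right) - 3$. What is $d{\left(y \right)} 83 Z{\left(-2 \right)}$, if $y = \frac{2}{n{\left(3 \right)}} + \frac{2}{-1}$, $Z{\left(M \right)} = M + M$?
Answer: $\frac{1660}{3} \approx 553.33$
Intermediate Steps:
$Z{\left(M \right)} = 2 M$
$n{\left(r \right)} = -3 + r^{2}$ ($n{\left(r \right)} = \left(r^{2} + 0\right) - 3 = r^{2} - 3 = -3 + r^{2}$)
$y = - \frac{5}{3}$ ($y = \frac{2}{-3 + 3^{2}} + \frac{2}{-1} = \frac{2}{-3 + 9} + 2 \left(-1\right) = \frac{2}{6} - 2 = 2 \cdot \frac{1}{6} - 2 = \frac{1}{3} - 2 = - \frac{5}{3} \approx -1.6667$)
$d{\left(y \right)} 83 Z{\left(-2 \right)} = \left(- \frac{5}{3}\right) 83 \cdot 2 \left(-2\right) = \left(- \frac{415}{3}\right) \left(-4\right) = \frac{1660}{3}$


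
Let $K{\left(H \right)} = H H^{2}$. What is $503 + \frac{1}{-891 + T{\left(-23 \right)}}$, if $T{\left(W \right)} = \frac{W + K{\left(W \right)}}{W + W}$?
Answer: $\frac{314877}{626} \approx 503.0$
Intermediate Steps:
$K{\left(H \right)} = H^{3}$
$T{\left(W \right)} = \frac{W + W^{3}}{2 W}$ ($T{\left(W \right)} = \frac{W + W^{3}}{W + W} = \frac{W + W^{3}}{2 W}$)
$503 + \frac{1}{-891 + T{\left(-23 \right)}} = 503 + \frac{1}{-891 + \left(\frac{1}{2} + \frac{\left(-23\right)^{2}}{2}\right)} = 503 + \frac{1}{-891 + \left(\frac{1}{2} + \frac{1}{2} \cdot 529\right)} = 503 + \frac{1}{-891 + \left(\frac{1}{2} + \frac{529}{2}\right)} = 503 + \frac{1}{-891 + 265} = 503 + \frac{1}{-626} = 503 - \frac{1}{626} = \frac{314877}{626}$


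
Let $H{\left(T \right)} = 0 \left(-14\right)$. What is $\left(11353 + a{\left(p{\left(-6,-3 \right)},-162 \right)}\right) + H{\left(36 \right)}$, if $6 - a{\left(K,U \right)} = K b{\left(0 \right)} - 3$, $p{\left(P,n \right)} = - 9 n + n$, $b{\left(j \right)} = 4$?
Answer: $11266$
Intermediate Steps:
$H{\left(T \right)} = 0$
$p{\left(P,n \right)} = - 8 n$
$a{\left(K,U \right)} = 9 - 4 K$ ($a{\left(K,U \right)} = 6 - \left(K 4 - 3\right) = 6 - \left(4 K - 3\right) = 6 - \left(-3 + 4 K\right) = 9 - 4 K$)
$\left(11353 + a{\left(p{\left(-6,-3 \right)},-162 \right)}\right) + H{\left(36 \right)} = \left(11353 + \left(9 - 4 \left(\left(-8\right) \left(-3\right)\right)\right)\right) + 0 = \left(11353 + \left(9 - 96\right)\right) + 0 = \left(11353 - 87\right) + 0 = 11266 + 0 = 11266$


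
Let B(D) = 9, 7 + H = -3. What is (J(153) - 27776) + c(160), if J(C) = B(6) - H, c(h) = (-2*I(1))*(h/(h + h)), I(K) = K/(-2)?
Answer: -55513/2 ≈ -27757.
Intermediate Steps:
H = -10 (H = -7 - 3 = -10)
I(K) = -K/2 (I(K) = K*(-½) = -K/2)
c(h) = ½ (c(h) = (-(-1))*(h/(h + h)) = (-2*(-½))*(h/((2*h))) = 1*(h*(1/(2*h))) = 1*(½) = ½)
J(C) = 19 (J(C) = 9 - 1*(-10) = 9 + 10 = 19)
(J(153) - 27776) + c(160) = (19 - 27776) + ½ = -27757 + ½ = -55513/2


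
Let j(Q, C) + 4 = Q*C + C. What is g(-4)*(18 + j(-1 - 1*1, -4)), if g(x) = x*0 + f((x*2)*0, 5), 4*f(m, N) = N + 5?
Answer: 45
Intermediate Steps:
f(m, N) = 5/4 + N/4 (f(m, N) = (N + 5)/4 = (5 + N)/4 = 5/4 + N/4)
g(x) = 5/2 (g(x) = x*0 + (5/4 + (1/4)*5) = 0 + (5/4 + 5/4) = 0 + 5/2 = 5/2)
j(Q, C) = -4 + C + C*Q (j(Q, C) = -4 + (Q*C + C) = -4 + (C*Q + C) = -4 + (C + C*Q) = -4 + C + C*Q)
g(-4)*(18 + j(-1 - 1*1, -4)) = 5*(18 + (-4 - 4 - 4*(-1 - 1*1)))/2 = 5*(18 + (-4 - 4 - 4*(-1 - 1)))/2 = 5*(18 + (-4 - 4 - 4*(-2)))/2 = 5*(18 + (-4 - 4 + 8))/2 = 5*(18 + 0)/2 = (5/2)*18 = 45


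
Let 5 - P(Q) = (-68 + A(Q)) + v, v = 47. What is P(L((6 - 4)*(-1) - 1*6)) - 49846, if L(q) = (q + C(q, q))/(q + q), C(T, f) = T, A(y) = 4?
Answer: -49824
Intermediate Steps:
L(q) = 1 (L(q) = (q + q)/(q + q) = (2*q)/((2*q)) = (2*q)*(1/(2*q)) = 1)
P(Q) = 22 (P(Q) = 5 - ((-68 + 4) + 47) = 5 - (-64 + 47) = 5 - 1*(-17) = 5 + 17 = 22)
P(L((6 - 4)*(-1) - 1*6)) - 49846 = 22 - 49846 = -49824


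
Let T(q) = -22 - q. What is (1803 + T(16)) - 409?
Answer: 1356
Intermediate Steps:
(1803 + T(16)) - 409 = (1803 + (-22 - 1*16)) - 409 = (1803 + (-22 - 16)) - 409 = (1803 - 38) - 409 = 1765 - 409 = 1356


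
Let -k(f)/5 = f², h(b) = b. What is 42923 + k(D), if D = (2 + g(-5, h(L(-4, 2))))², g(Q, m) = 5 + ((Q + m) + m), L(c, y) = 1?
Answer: 41643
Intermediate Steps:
g(Q, m) = 5 + Q + 2*m (g(Q, m) = 5 + (Q + 2*m) = 5 + Q + 2*m)
D = 16 (D = (2 + (5 - 5 + 2*1))² = (2 + (5 - 5 + 2))² = (2 + 2)² = 4² = 16)
k(f) = -5*f²
42923 + k(D) = 42923 - 5*16² = 42923 - 5*256 = 42923 - 1280 = 41643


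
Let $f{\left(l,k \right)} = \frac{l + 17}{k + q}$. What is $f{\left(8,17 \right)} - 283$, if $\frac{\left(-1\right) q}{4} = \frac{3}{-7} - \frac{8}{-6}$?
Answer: $- \frac{78998}{281} \approx -281.13$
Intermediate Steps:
$q = - \frac{76}{21}$ ($q = - 4 \left(\frac{3}{-7} - \frac{8}{-6}\right) = - 4 \left(3 \left(- \frac{1}{7}\right) - - \frac{4}{3}\right) = - 4 \left(- \frac{3}{7} + \frac{4}{3}\right) = \left(-4\right) \frac{19}{21} = - \frac{76}{21} \approx -3.619$)
$f{\left(l,k \right)} = \frac{17 + l}{- \frac{76}{21} + k}$ ($f{\left(l,k \right)} = \frac{l + 17}{k - \frac{76}{21}} = \frac{17 + l}{- \frac{76}{21} + k}$)
$f{\left(8,17 \right)} - 283 = \frac{21 \left(17 + 8\right)}{-76 + 21 \cdot 17} - 283 = 21 \frac{1}{-76 + 357} \cdot 25 - 283 = 21 \cdot \frac{1}{281} \cdot 25 - 283 = \frac{525}{281} - 283 = - \frac{78998}{281}$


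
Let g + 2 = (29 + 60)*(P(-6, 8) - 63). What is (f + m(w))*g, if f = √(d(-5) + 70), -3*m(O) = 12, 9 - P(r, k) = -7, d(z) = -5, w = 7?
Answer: 16740 - 4185*√65 ≈ -17001.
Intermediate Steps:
P(r, k) = 16 (P(r, k) = 9 - 1*(-7) = 9 + 7 = 16)
m(O) = -4 (m(O) = -⅓*12 = -4)
g = -4185 (g = -2 + (29 + 60)*(16 - 63) = -2 + 89*(-47) = -2 - 4183 = -4185)
f = √65 (f = √(-5 + 70) = √65 ≈ 8.0623)
(f + m(w))*g = (√65 - 4)*(-4185) = (-4 + √65)*(-4185) = 16740 - 4185*√65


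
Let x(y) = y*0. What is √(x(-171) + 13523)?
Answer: √13523 ≈ 116.29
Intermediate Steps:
x(y) = 0
√(x(-171) + 13523) = √(0 + 13523) = √13523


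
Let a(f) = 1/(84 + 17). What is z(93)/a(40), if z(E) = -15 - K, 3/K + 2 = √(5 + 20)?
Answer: -1616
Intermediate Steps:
K = 1 (K = 3/(-2 + √(5 + 20)) = 3/(-2 + √25) = 3/(-2 + 5) = 3/3 = 3*(⅓) = 1)
a(f) = 1/101
z(E) = -16 (z(E) = -15 - 1*1 = -15 - 1 = -16)
z(93)/a(40) = -16/1/101 = -16*101 = -1616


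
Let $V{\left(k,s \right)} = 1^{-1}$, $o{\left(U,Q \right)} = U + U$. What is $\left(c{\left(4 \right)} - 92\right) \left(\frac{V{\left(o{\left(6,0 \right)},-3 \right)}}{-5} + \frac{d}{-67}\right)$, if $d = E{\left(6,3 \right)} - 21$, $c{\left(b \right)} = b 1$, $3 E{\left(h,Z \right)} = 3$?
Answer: $- \frac{2904}{335} \approx -8.6687$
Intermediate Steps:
$E{\left(h,Z \right)} = 1$ ($E{\left(h,Z \right)} = \frac{1}{3} \cdot 3 = 1$)
$o{\left(U,Q \right)} = 2 U$
$c{\left(b \right)} = b$
$V{\left(k,s \right)} = 1$
$d = -20$ ($d = 1 - 21 = -20$)
$\left(c{\left(4 \right)} - 92\right) \left(\frac{V{\left(o{\left(6,0 \right)},-3 \right)}}{-5} + \frac{d}{-67}\right) = \left(4 - 92\right) \left(1 \frac{1}{-5} - \frac{20}{-67}\right) = - 88 \left(1 \left(- \frac{1}{5}\right) - - \frac{20}{67}\right) = - 88 \left(- \frac{1}{5} + \frac{20}{67}\right) = \left(-88\right) \frac{33}{335} = - \frac{2904}{335}$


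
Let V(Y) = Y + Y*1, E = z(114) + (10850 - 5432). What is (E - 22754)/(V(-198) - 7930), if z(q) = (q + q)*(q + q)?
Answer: -17324/4163 ≈ -4.1614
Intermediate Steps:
z(q) = 4*q**2 (z(q) = (2*q)*(2*q) = 4*q**2)
E = 57402 (E = 4*114**2 + (10850 - 5432) = 4*12996 + 5418 = 51984 + 5418 = 57402)
V(Y) = 2*Y (V(Y) = Y + Y = 2*Y)
(E - 22754)/(V(-198) - 7930) = (57402 - 22754)/(2*(-198) - 7930) = 34648/(-396 - 7930) = 34648/(-8326) = 34648*(-1/8326) = -17324/4163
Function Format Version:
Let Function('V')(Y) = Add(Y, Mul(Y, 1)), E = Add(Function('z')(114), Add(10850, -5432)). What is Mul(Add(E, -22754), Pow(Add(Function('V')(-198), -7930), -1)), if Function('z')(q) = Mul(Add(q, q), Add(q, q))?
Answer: Rational(-17324, 4163) ≈ -4.1614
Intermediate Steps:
Function('z')(q) = Mul(4, Pow(q, 2)) (Function('z')(q) = Mul(Mul(2, q), Mul(2, q)) = Mul(4, Pow(q, 2)))
E = 57402 (E = Add(Mul(4, Pow(114, 2)), Add(10850, -5432)) = Add(Mul(4, 12996), 5418) = Add(51984, 5418) = 57402)
Function('V')(Y) = Mul(2, Y) (Function('V')(Y) = Add(Y, Y) = Mul(2, Y))
Mul(Add(E, -22754), Pow(Add(Function('V')(-198), -7930), -1)) = Mul(Add(57402, -22754), Pow(Add(Mul(2, -198), -7930), -1)) = Mul(34648, Pow(Add(-396, -7930), -1)) = Mul(34648, Pow(-8326, -1)) = Mul(34648, Rational(-1, 8326)) = Rational(-17324, 4163)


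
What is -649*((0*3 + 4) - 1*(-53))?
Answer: -36993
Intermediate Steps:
-649*((0*3 + 4) - 1*(-53)) = -649*((0 + 4) + 53) = -649*(4 + 53) = -649*57 = -36993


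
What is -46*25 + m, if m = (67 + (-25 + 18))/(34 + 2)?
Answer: -3445/3 ≈ -1148.3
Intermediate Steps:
m = 5/3 (m = (67 - 7)/36 = 60*(1/36) = 5/3 ≈ 1.6667)
-46*25 + m = -46*25 + 5/3 = -1150 + 5/3 = -3445/3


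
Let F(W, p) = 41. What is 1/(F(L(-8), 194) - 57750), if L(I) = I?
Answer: -1/57709 ≈ -1.7328e-5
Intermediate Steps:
1/(F(L(-8), 194) - 57750) = 1/(41 - 57750) = 1/(-57709) = -1/57709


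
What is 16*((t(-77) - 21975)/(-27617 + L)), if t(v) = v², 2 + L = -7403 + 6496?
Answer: 128368/14263 ≈ 9.0001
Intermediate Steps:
L = -909 (L = -2 + (-7403 + 6496) = -2 - 907 = -909)
16*((t(-77) - 21975)/(-27617 + L)) = 16*(((-77)² - 21975)/(-27617 - 909)) = 16*((5929 - 21975)/(-28526)) = 16*(-16046*(-1/28526)) = 16*(8023/14263) = 128368/14263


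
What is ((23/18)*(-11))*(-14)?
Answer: 1771/9 ≈ 196.78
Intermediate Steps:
((23/18)*(-11))*(-14) = -253/18*(-14) = 1771/9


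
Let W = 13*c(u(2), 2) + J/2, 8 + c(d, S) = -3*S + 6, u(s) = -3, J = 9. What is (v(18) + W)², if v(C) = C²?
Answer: 201601/4 ≈ 50400.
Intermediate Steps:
c(d, S) = -2 - 3*S (c(d, S) = -8 + (-3*S + 6) = -8 + (6 - 3*S) = -2 - 3*S)
W = -199/2 (W = 13*(-2 - 3*2) + 9/2 = 13*(-2 - 6) + 9*(½) = 13*(-8) + 9/2 = -104 + 9/2 = -199/2 ≈ -99.500)
(v(18) + W)² = (18² - 199/2)² = (324 - 199/2)² = (449/2)² = 201601/4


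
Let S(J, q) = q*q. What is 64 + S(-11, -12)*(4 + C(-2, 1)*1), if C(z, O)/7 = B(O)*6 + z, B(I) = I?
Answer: 4672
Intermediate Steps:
C(z, O) = 7*z + 42*O (C(z, O) = 7*(O*6 + z) = 7*(6*O + z) = 7*(z + 6*O) = 7*z + 42*O)
S(J, q) = q**2
64 + S(-11, -12)*(4 + C(-2, 1)*1) = 64 + (-12)**2*(4 + (7*(-2) + 42*1)*1) = 64 + 144*(4 + (-14 + 42)*1) = 64 + 144*(4 + 28*1) = 64 + 144*(4 + 28) = 64 + 144*32 = 64 + 4608 = 4672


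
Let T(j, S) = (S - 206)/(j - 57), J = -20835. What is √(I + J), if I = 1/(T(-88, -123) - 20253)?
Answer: I*√44910814344259045/1468178 ≈ 144.34*I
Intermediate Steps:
T(j, S) = (-206 + S)/(-57 + j)
I = -145/2936356 (I = 1/((-206 - 123)/(-57 - 88) - 20253) = 1/(-329/(-145) - 20253) = 1/(-1/145*(-329) - 20253) = 1/(329/145 - 20253) = 1/(-2936356/145) = -145/2936356 ≈ -4.9381e-5)
√(I + J) = √(-145/2936356 - 20835) = √(-61178977405/2936356) = I*√44910814344259045/1468178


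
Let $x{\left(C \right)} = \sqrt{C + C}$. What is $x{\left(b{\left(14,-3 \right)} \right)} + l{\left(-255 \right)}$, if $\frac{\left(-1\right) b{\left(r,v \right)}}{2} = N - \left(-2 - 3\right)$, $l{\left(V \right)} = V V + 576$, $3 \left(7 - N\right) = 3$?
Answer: $65601 + 2 i \sqrt{11} \approx 65601.0 + 6.6332 i$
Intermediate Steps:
$N = 6$ ($N = 7 - 1 = 6$)
$l{\left(V \right)} = 576 + V^{2}$ ($l{\left(V \right)} = V^{2} + 576 = 576 + V^{2}$)
$b{\left(r,v \right)} = -22$ ($b{\left(r,v \right)} = - 2 \left(6 - \left(-2 - 3\right)\right) = - 2 \left(6 - -5\right) = - 2 \left(6 + 5\right) = \left(-2\right) 11 = -22$)
$x{\left(C \right)} = \sqrt{2} \sqrt{C}$ ($x{\left(C \right)} = \sqrt{2 C} = \sqrt{2} \sqrt{C}$)
$x{\left(b{\left(14,-3 \right)} \right)} + l{\left(-255 \right)} = \sqrt{2} \sqrt{-22} + \left(576 + \left(-255\right)^{2}\right) = \sqrt{2} i \sqrt{22} + \left(576 + 65025\right) = 2 i \sqrt{11} + 65601 = 65601 + 2 i \sqrt{11}$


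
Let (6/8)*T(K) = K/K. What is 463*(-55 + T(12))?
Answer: -74543/3 ≈ -24848.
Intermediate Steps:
T(K) = 4/3 (T(K) = 4*(K/K)/3 = (4/3)*1 = 4/3)
463*(-55 + T(12)) = 463*(-55 + 4/3) = 463*(-161/3) = -74543/3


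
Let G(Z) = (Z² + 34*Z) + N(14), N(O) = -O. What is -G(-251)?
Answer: -54453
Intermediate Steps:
G(Z) = -14 + Z² + 34*Z (G(Z) = (Z² + 34*Z) - 1*14 = (Z² + 34*Z) - 14 = -14 + Z² + 34*Z)
-G(-251) = -(-14 + (-251)² + 34*(-251)) = -(-14 + 63001 - 8534) = -1*54453 = -54453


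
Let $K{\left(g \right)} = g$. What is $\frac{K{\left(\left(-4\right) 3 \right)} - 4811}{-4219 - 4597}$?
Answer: $\frac{4823}{8816} \approx 0.54707$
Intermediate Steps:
$\frac{K{\left(\left(-4\right) 3 \right)} - 4811}{-4219 - 4597} = \frac{\left(-4\right) 3 - 4811}{-4219 - 4597} = \frac{-12 - 4811}{-8816} = \left(-4823\right) \left(- \frac{1}{8816}\right) = \frac{4823}{8816}$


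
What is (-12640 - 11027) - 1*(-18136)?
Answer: -5531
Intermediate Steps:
(-12640 - 11027) - 1*(-18136) = -23667 + 18136 = -5531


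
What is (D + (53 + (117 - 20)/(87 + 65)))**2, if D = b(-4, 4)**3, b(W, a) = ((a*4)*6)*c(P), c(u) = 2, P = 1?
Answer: 1157447044977542641/23104 ≈ 5.0097e+13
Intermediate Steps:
b(W, a) = 48*a (b(W, a) = ((a*4)*6)*2 = ((4*a)*6)*2 = (24*a)*2 = 48*a)
D = 7077888 (D = (48*4)**3 = 192**3 = 7077888)
(D + (53 + (117 - 20)/(87 + 65)))**2 = (7077888 + (53 + (117 - 20)/(87 + 65)))**2 = (7077888 + (53 + 97/152))**2 = (7077888 + 8153/152)**2 = (1075847129/152)**2 = 1157447044977542641/23104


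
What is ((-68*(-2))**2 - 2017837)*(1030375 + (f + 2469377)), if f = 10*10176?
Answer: -7200650603592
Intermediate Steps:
f = 101760
((-68*(-2))**2 - 2017837)*(1030375 + (f + 2469377)) = ((-68*(-2))**2 - 2017837)*(1030375 + (101760 + 2469377)) = (136**2 - 2017837)*(1030375 + 2571137) = (18496 - 2017837)*3601512 = -1999341*3601512 = -7200650603592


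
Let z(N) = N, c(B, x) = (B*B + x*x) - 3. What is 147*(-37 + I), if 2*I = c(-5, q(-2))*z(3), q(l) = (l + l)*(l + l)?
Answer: 55860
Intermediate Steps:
q(l) = 4*l² (q(l) = (2*l)*(2*l) = 4*l²)
c(B, x) = -3 + B² + x² (c(B, x) = (B² + x²) - 3 = -3 + B² + x²)
I = 417 (I = ((-3 + (-5)² + (4*(-2)²)²)*3)/2 = ((-3 + 25 + (4*4)²)*3)/2 = ((-3 + 25 + 16²)*3)/2 = ((-3 + 25 + 256)*3)/2 = (278*3)/2 = (½)*834 = 417)
147*(-37 + I) = 147*(-37 + 417) = 147*380 = 55860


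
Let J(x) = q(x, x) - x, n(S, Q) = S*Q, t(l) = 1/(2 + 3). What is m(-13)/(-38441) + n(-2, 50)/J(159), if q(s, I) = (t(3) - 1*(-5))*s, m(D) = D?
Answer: -1475161/9873423 ≈ -0.14941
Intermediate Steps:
t(l) = 1/5
q(s, I) = 26*s/5 (q(s, I) = (1/5 - 1*(-5))*s = (1/5 + 5)*s = 26*s/5)
n(S, Q) = Q*S
J(x) = 21*x/5 (J(x) = 26*x/5 - x = 21*x/5)
m(-13)/(-38441) + n(-2, 50)/J(159) = -13/(-38441) + (50*(-2))/(((21/5)*159)) = -13*(-1/38441) - 100/3339/5 = 1/2957 - 100*5/3339 = 1/2957 - 500/3339 = -1475161/9873423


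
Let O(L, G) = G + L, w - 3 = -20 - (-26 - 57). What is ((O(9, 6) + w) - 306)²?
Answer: 50625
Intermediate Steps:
w = 66 (w = 3 + (-20 - (-26 - 57)) = 3 + (-20 - 1*(-83)) = 3 + (-20 + 83) = 3 + 63 = 66)
((O(9, 6) + w) - 306)² = (((6 + 9) + 66) - 306)² = ((15 + 66) - 306)² = (81 - 306)² = (-225)² = 50625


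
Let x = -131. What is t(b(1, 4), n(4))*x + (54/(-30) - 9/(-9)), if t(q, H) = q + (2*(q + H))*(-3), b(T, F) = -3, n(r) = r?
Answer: 5891/5 ≈ 1178.2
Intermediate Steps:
t(q, H) = -6*H - 5*q (t(q, H) = q + (2*(H + q))*(-3) = q + (2*H + 2*q)*(-3) = q + (-6*H - 6*q) = -6*H - 5*q)
t(b(1, 4), n(4))*x + (54/(-30) - 9/(-9)) = (-6*4 - 5*(-3))*(-131) + (54/(-30) - 9/(-9)) = (-24 + 15)*(-131) + (54*(-1/30) - 9*(-⅑)) = -9*(-131) + (-9/5 + 1) = 1179 - ⅘ = 5891/5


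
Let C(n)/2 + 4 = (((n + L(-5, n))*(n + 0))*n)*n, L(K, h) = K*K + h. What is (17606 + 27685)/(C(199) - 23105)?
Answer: 45291/6666963641 ≈ 6.7933e-6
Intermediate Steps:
L(K, h) = h + K² (L(K, h) = K² + h = h + K²)
C(n) = -8 + 2*n³*(25 + 2*n) (C(n) = -8 + 2*((((n + (n + (-5)²))*(n + 0))*n)*n) = -8 + 2*((((n + (n + 25))*n)*n)*n) = -8 + 2*((((n + (25 + n))*n)*n)*n) = -8 + 2*((((25 + 2*n)*n)*n)*n) = -8 + 2*(((n*(25 + 2*n))*n)*n) = -8 + 2*((n²*(25 + 2*n))*n) = -8 + 2*(n³*(25 + 2*n)) = -8 + 2*n³*(25 + 2*n))
(17606 + 27685)/(C(199) - 23105) = (17606 + 27685)/((-8 + 4*199⁴ + 50*199³) - 23105) = 45291/((-8 + 4*1568239201 + 50*7880599) - 23105) = 45291/((-8 + 6272956804 + 394029950) - 23105) = 45291/(6666986746 - 23105) = 45291/6666963641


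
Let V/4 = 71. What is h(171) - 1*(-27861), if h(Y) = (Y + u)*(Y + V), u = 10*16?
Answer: 178466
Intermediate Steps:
V = 284 (V = 4*71 = 284)
u = 160
h(Y) = (160 + Y)*(284 + Y) (h(Y) = (Y + 160)*(Y + 284) = (160 + Y)*(284 + Y))
h(171) - 1*(-27861) = (45440 + 171**2 + 444*171) - 1*(-27861) = (45440 + 29241 + 75924) + 27861 = 150605 + 27861 = 178466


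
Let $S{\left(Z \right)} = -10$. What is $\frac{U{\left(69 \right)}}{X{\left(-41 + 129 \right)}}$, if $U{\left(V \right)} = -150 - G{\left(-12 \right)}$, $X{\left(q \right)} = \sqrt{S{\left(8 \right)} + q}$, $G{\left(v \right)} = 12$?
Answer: $- \frac{27 \sqrt{78}}{13} \approx -18.343$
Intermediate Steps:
$X{\left(q \right)} = \sqrt{-10 + q}$
$U{\left(V \right)} = -162$ ($U{\left(V \right)} = -150 - 12 = -162$)
$\frac{U{\left(69 \right)}}{X{\left(-41 + 129 \right)}} = - \frac{162}{\sqrt{-10 + \left(-41 + 129\right)}} = - \frac{162}{\sqrt{-10 + 88}} = - \frac{162}{\sqrt{78}} = - 162 \frac{\sqrt{78}}{78} = - \frac{27 \sqrt{78}}{13}$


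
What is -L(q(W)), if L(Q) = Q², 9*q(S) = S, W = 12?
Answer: -16/9 ≈ -1.7778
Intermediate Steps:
q(S) = S/9
-L(q(W)) = -((⅑)*12)² = -(4/3)² = -1*16/9 = -16/9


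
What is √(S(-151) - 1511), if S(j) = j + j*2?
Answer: 2*I*√491 ≈ 44.317*I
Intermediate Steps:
S(j) = 3*j (S(j) = j + 2*j = 3*j)
√(S(-151) - 1511) = √(3*(-151) - 1511) = √(-453 - 1511) = √(-1964) = 2*I*√491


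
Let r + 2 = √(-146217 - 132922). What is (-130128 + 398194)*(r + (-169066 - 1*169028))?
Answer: -90632042336 + 268066*I*√279139 ≈ -9.0632e+10 + 1.4163e+8*I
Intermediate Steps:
r = -2 + I*√279139 (r = -2 + √(-146217 - 132922) = -2 + √(-279139) = -2 + I*√279139 ≈ -2.0 + 528.34*I)
(-130128 + 398194)*(r + (-169066 - 1*169028)) = (-130128 + 398194)*((-2 + I*√279139) + (-169066 - 1*169028)) = 268066*((-2 + I*√279139) + (-169066 - 169028)) = 268066*((-2 + I*√279139) - 338094) = 268066*(-338096 + I*√279139) = -90632042336 + 268066*I*√279139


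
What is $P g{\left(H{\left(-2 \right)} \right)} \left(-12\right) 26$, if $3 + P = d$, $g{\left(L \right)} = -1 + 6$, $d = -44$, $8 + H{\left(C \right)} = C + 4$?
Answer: $73320$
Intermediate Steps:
$H{\left(C \right)} = -4 + C$ ($H{\left(C \right)} = -8 + \left(C + 4\right) = -8 + \left(4 + C\right) = -4 + C$)
$g{\left(L \right)} = 5$
$P = -47$ ($P = -3 - 44 = -47$)
$P g{\left(H{\left(-2 \right)} \right)} \left(-12\right) 26 = - 47 \cdot 5 \left(-12\right) 26 = \left(-47\right) \left(-60\right) 26 = 2820 \cdot 26 = 73320$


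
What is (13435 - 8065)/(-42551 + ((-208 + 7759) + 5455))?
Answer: -1074/5909 ≈ -0.18176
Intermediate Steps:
(13435 - 8065)/(-42551 + ((-208 + 7759) + 5455)) = 5370/(-42551 + (7551 + 5455)) = 5370/(-42551 + 13006) = 5370/(-29545) = 5370*(-1/29545) = -1074/5909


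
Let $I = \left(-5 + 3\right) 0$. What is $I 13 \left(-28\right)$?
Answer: $0$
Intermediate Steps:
$I = 0$ ($I = \left(-2\right) 0 = 0$)
$I 13 \left(-28\right) = 0 \cdot 13 \left(-28\right) = 0 \left(-28\right) = 0$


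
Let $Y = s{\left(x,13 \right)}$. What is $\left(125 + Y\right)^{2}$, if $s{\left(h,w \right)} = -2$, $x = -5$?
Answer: $15129$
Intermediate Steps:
$Y = -2$
$\left(125 + Y\right)^{2} = \left(125 - 2\right)^{2} = 123^{2} = 15129$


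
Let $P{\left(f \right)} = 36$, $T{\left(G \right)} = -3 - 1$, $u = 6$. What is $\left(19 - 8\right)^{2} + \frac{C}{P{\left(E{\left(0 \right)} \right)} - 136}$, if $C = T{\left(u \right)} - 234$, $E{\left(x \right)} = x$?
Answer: $\frac{6169}{50} \approx 123.38$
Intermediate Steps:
$T{\left(G \right)} = -4$ ($T{\left(G \right)} = -3 - 1 = -4$)
$C = -238$ ($C = -4 - 234 = -238$)
$\left(19 - 8\right)^{2} + \frac{C}{P{\left(E{\left(0 \right)} \right)} - 136} = \left(19 - 8\right)^{2} + \frac{1}{36 - 136} \left(-238\right) = 11^{2} + \frac{1}{-100} \left(-238\right) = 121 - - \frac{119}{50} = 121 + \frac{119}{50} = \frac{6169}{50}$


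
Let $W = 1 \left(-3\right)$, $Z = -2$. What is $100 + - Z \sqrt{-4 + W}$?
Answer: $100 + 2 i \sqrt{7} \approx 100.0 + 5.2915 i$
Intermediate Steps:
$W = -3$
$100 + - Z \sqrt{-4 + W} = 100 + \left(-1\right) \left(-2\right) \sqrt{-4 - 3} = 100 + 2 \sqrt{-7} = 100 + 2 i \sqrt{7}$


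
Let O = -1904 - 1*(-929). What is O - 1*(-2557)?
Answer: 1582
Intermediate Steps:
O = -975 (O = -1904 + 929 = -975)
O - 1*(-2557) = -975 - 1*(-2557) = -975 + 2557 = 1582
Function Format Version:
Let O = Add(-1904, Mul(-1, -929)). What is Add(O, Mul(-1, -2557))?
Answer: 1582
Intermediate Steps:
O = -975 (O = Add(-1904, 929) = -975)
Add(O, Mul(-1, -2557)) = Add(-975, Mul(-1, -2557)) = Add(-975, 2557) = 1582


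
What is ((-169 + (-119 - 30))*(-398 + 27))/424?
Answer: 1113/4 ≈ 278.25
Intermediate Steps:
((-169 + (-119 - 30))*(-398 + 27))/424 = ((-169 - 149)*(-371))*(1/424) = -318*(-371)*(1/424) = 117978*(1/424) = 1113/4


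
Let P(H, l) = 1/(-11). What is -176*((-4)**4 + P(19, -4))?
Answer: -45040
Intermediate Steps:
P(H, l) = -1/11
-176*((-4)**4 + P(19, -4)) = -176*((-4)**4 - 1/11) = -176*(256 - 1/11) = -176*2815/11 = -45040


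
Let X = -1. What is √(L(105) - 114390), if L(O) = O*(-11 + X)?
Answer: 15*I*√514 ≈ 340.07*I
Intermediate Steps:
L(O) = -12*O (L(O) = O*(-11 - 1) = O*(-12) = -12*O)
√(L(105) - 114390) = √(-12*105 - 114390) = √(-1260 - 114390) = √(-115650) = 15*I*√514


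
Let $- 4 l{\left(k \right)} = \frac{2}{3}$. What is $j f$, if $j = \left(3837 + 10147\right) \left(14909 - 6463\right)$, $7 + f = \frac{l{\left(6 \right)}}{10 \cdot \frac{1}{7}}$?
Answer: $- \frac{12608121232}{15} \approx -8.4054 \cdot 10^{8}$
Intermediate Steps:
$l{\left(k \right)} = - \frac{1}{6}$ ($l{\left(k \right)} = - \frac{2 \cdot \frac{1}{3}}{4} = \left(- \frac{1}{4}\right) \frac{2}{3} = - \frac{1}{6}$)
$f = - \frac{427}{60}$ ($f = -7 - \frac{1}{6 \cdot \frac{10}{7}} = -7 - \frac{7}{60} = - \frac{427}{60} \approx -7.1167$)
$j = 118108864$ ($j = 13984 \cdot 8446 = 118108864$)
$j f = 118108864 \left(- \frac{427}{60}\right) = - \frac{12608121232}{15}$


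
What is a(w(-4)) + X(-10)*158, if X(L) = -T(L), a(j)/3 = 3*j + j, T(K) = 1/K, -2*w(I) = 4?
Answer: -41/5 ≈ -8.2000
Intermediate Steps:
w(I) = -2 (w(I) = -1/2*4 = -2)
a(j) = 12*j (a(j) = 3*(3*j + j) = 3*(4*j) = 12*j)
X(L) = -1/L
a(w(-4)) + X(-10)*158 = 12*(-2) - 1/(-10)*158 = -24 - 1*(-1/10)*158 = -24 + (1/10)*158 = -24 + 79/5 = -41/5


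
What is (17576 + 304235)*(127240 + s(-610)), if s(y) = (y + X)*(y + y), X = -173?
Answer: 348360407500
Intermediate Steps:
s(y) = 2*y*(-173 + y) (s(y) = (y - 173)*(y + y) = (-173 + y)*(2*y) = 2*y*(-173 + y))
(17576 + 304235)*(127240 + s(-610)) = (17576 + 304235)*(127240 + 2*(-610)*(-173 - 610)) = 321811*(127240 + 2*(-610)*(-783)) = 321811*(127240 + 955260) = 321811*1082500 = 348360407500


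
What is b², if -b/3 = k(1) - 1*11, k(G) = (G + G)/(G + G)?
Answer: 900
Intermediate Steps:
k(G) = 1 (k(G) = (2*G)/((2*G)) = (2*G)*(1/(2*G)) = 1)
b = 30 (b = -3*(1 - 1*11) = -3*(1 - 11) = -3*(-10) = 30)
b² = 30² = 900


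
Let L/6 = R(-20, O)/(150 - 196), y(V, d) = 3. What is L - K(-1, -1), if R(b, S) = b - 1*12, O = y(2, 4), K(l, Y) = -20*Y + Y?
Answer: -341/23 ≈ -14.826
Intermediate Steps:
K(l, Y) = -19*Y
O = 3
R(b, S) = -12 + b (R(b, S) = b - 12 = -12 + b)
L = 96/23 (L = 6*((-12 - 20)/(150 - 196)) = 6*(-32/(-46)) = 6*(-32*(-1/46)) = 6*(16/23) = 96/23 ≈ 4.1739)
L - K(-1, -1) = 96/23 - (-19)*(-1) = 96/23 - 1*19 = 96/23 - 19 = -341/23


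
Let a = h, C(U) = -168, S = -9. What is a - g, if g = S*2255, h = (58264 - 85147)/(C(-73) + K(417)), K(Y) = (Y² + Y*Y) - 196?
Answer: 7050740247/347414 ≈ 20295.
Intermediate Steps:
K(Y) = -196 + 2*Y² (K(Y) = (Y² + Y²) - 196 = 2*Y² - 196 = -196 + 2*Y²)
h = -26883/347414 (h = (58264 - 85147)/(-168 + (-196 + 2*417²)) = -26883/(-168 + (-196 + 2*173889)) = -26883/(-168 + (-196 + 347778)) = -26883/(-168 + 347582) = -26883/347414 ≈ -0.077380)
a = -26883/347414 ≈ -0.077380
g = -20295 (g = -9*2255 = -20295)
a - g = -26883/347414 - 1*(-20295) = -26883/347414 + 20295 = 7050740247/347414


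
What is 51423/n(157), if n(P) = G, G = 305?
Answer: 843/5 ≈ 168.60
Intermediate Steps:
n(P) = 305
51423/n(157) = 51423/305 = 51423*(1/305) = 843/5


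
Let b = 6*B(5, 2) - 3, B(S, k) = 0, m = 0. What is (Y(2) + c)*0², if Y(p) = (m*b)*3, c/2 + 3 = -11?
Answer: 0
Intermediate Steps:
c = -28 (c = -6 + 2*(-11) = -6 - 22 = -28)
b = -3 (b = 6*0 - 3 = 0 - 3 = -3)
Y(p) = 0 (Y(p) = (0*(-3))*3 = 0*3 = 0)
(Y(2) + c)*0² = (0 - 28)*0² = -28*0 = 0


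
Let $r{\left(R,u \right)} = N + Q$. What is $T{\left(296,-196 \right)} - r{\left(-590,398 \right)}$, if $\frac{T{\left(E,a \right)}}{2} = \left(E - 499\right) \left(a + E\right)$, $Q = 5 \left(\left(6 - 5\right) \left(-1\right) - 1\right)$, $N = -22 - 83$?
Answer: $-40485$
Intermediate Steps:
$N = -105$
$Q = -10$ ($Q = 5 \left(1 \left(-1\right) - 1\right) = 5 \left(-1 - 1\right) = 5 \left(-2\right) = -10$)
$T{\left(E,a \right)} = 2 \left(-499 + E\right) \left(E + a\right)$ ($T{\left(E,a \right)} = 2 \left(E - 499\right) \left(a + E\right) = 2 \left(-499 + E\right) \left(E + a\right)$)
$r{\left(R,u \right)} = -115$ ($r{\left(R,u \right)} = -105 - 10 = -115$)
$T{\left(296,-196 \right)} - r{\left(-590,398 \right)} = \left(\left(-998\right) 296 - -195608 + 2 \cdot 296^{2} + 2 \cdot 296 \left(-196\right)\right) - -115 = \left(-295408 + 195608 + 2 \cdot 87616 - 116032\right) + 115 = \left(-295408 + 195608 + 175232 - 116032\right) + 115 = -40600 + 115 = -40485$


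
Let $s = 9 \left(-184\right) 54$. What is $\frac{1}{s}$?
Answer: $- \frac{1}{89424} \approx -1.1183 \cdot 10^{-5}$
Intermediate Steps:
$s = -89424$ ($s = \left(-1656\right) 54 = -89424$)
$\frac{1}{s} = \frac{1}{-89424} = - \frac{1}{89424}$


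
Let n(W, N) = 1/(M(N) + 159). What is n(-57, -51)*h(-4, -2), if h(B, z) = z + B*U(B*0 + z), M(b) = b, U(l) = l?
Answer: 1/18 ≈ 0.055556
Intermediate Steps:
n(W, N) = 1/(159 + N) (n(W, N) = 1/(N + 159) = 1/(159 + N))
h(B, z) = z + B*z (h(B, z) = z + B*(B*0 + z) = z + B*(0 + z) = z + B*z)
n(-57, -51)*h(-4, -2) = (-2*(1 - 4))/(159 - 51) = (-2*(-3))/108 = (1/108)*6 = 1/18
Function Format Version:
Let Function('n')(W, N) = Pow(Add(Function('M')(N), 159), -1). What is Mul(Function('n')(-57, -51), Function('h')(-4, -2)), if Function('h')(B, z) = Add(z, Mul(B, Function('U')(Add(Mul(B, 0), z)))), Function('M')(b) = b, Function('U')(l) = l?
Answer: Rational(1, 18) ≈ 0.055556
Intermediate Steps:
Function('n')(W, N) = Pow(Add(159, N), -1) (Function('n')(W, N) = Pow(Add(N, 159), -1) = Pow(Add(159, N), -1))
Function('h')(B, z) = Add(z, Mul(B, z)) (Function('h')(B, z) = Add(z, Mul(B, Add(Mul(B, 0), z))) = Add(z, Mul(B, Add(0, z))) = Add(z, Mul(B, z)))
Mul(Function('n')(-57, -51), Function('h')(-4, -2)) = Mul(Pow(Add(159, -51), -1), Mul(-2, Add(1, -4))) = Mul(Pow(108, -1), Mul(-2, -3)) = Mul(Rational(1, 108), 6) = Rational(1, 18)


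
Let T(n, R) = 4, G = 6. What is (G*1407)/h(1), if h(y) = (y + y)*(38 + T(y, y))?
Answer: 201/2 ≈ 100.50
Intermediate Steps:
h(y) = 84*y (h(y) = (y + y)*(38 + 4) = (2*y)*42 = 84*y)
(G*1407)/h(1) = (6*1407)/((84*1)) = 8442/84 = 8442*(1/84) = 201/2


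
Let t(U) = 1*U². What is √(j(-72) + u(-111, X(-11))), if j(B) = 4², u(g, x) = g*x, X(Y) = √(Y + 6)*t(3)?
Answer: √(16 - 999*I*√5) ≈ 33.54 - 33.301*I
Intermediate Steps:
t(U) = U²
X(Y) = 9*√(6 + Y) (X(Y) = √(Y + 6)*3² = √(6 + Y)*9 = 9*√(6 + Y))
j(B) = 16
√(j(-72) + u(-111, X(-11))) = √(16 - 999*√(6 - 11)) = √(16 - 999*√(-5)) = √(16 - 999*I*√5)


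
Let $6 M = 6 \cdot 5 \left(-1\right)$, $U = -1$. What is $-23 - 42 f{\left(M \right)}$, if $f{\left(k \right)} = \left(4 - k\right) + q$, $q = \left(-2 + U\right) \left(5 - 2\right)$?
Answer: $-23$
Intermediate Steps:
$q = -9$ ($q = \left(-2 - 1\right) \left(5 - 2\right) = \left(-3\right) 3 = -9$)
$M = -5$ ($M = \frac{6 \cdot 5 \left(-1\right)}{6} = \frac{30 \left(-1\right)}{6} = \frac{1}{6} \left(-30\right) = -5$)
$f{\left(k \right)} = -5 - k$ ($f{\left(k \right)} = \left(4 - k\right) - 9 = -5 - k$)
$-23 - 42 f{\left(M \right)} = -23 - 42 \left(-5 - -5\right) = -23 - 42 \left(-5 + 5\right) = -23 - 0 = -23 + 0 = -23$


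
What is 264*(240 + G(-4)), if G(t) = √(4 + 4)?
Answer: 63360 + 528*√2 ≈ 64107.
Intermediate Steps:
G(t) = 2*√2 (G(t) = √8 = 2*√2)
264*(240 + G(-4)) = 264*(240 + 2*√2) = 63360 + 528*√2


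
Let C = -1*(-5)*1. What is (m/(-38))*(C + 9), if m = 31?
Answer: -217/19 ≈ -11.421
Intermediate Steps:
C = 5 (C = 5*1 = 5)
(m/(-38))*(C + 9) = (31/(-38))*(5 + 9) = (31*(-1/38))*14 = -31/38*14 = -217/19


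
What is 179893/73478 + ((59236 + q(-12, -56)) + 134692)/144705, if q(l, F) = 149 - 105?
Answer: 40284091181/10632633990 ≈ 3.7887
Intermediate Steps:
q(l, F) = 44
179893/73478 + ((59236 + q(-12, -56)) + 134692)/144705 = 179893/73478 + ((59236 + 44) + 134692)/144705 = 179893*(1/73478) + (59280 + 134692)*(1/144705) = 179893/73478 + 193972*(1/144705) = 179893/73478 + 193972/144705 = 40284091181/10632633990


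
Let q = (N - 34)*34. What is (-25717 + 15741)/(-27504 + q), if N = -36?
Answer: 2494/7471 ≈ 0.33382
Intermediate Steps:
q = -2380 (q = (-36 - 34)*34 = -70*34 = -2380)
(-25717 + 15741)/(-27504 + q) = (-25717 + 15741)/(-27504 - 2380) = -9976/(-29884) = -9976*(-1/29884) = 2494/7471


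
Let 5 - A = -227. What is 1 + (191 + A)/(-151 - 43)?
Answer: -229/194 ≈ -1.1804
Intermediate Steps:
A = 232 (A = 5 - 1*(-227) = 5 + 227 = 232)
1 + (191 + A)/(-151 - 43) = 1 + (191 + 232)/(-151 - 43) = 1 + 423/(-194) = 1 + 423*(-1/194) = 1 - 423/194 = -229/194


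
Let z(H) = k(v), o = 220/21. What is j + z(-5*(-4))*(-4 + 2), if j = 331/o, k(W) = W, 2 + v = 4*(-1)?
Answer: 9591/220 ≈ 43.595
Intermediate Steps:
v = -6 (v = -2 + 4*(-1) = -2 - 4 = -6)
o = 220/21 (o = 220*(1/21) = 220/21 ≈ 10.476)
z(H) = -6
j = 6951/220 (j = 331/(220/21) = 331*(21/220) = 6951/220 ≈ 31.595)
j + z(-5*(-4))*(-4 + 2) = 6951/220 - 6*(-4 + 2) = 6951/220 - 6*(-2) = 6951/220 + 12 = 9591/220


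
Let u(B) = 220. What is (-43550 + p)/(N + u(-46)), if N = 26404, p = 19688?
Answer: -11931/13312 ≈ -0.89626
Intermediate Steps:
(-43550 + p)/(N + u(-46)) = (-43550 + 19688)/(26404 + 220) = -23862/26624 = -23862*1/26624 = -11931/13312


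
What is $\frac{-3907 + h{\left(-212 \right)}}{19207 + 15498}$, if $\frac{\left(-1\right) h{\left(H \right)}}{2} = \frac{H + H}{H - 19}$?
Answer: $- \frac{180673}{1603371} \approx -0.11268$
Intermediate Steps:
$h{\left(H \right)} = - \frac{4 H}{-19 + H}$ ($h{\left(H \right)} = - 2 \frac{H + H}{H - 19} = - 2 \frac{2 H}{-19 + H} = - \frac{4 H}{-19 + H}$)
$\frac{-3907 + h{\left(-212 \right)}}{19207 + 15498} = \frac{-3907 - - \frac{848}{-19 - 212}}{19207 + 15498} = \frac{-3907 - - \frac{848}{-231}}{34705} = \left(-3907 - \left(-848\right) \left(- \frac{1}{231}\right)\right) \frac{1}{34705} = \left(-3907 - \frac{848}{231}\right) \frac{1}{34705} = \left(- \frac{903365}{231}\right) \frac{1}{34705} = - \frac{180673}{1603371}$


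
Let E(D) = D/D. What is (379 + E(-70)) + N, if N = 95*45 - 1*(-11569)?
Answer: 16224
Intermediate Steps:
E(D) = 1
N = 15844 (N = 4275 + 11569 = 15844)
(379 + E(-70)) + N = (379 + 1) + 15844 = 380 + 15844 = 16224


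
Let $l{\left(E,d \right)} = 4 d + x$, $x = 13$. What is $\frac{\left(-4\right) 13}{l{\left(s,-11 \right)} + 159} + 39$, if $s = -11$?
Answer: $\frac{1235}{32} \approx 38.594$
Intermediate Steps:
$l{\left(E,d \right)} = 13 + 4 d$ ($l{\left(E,d \right)} = 4 d + 13 = 13 + 4 d$)
$\frac{\left(-4\right) 13}{l{\left(s,-11 \right)} + 159} + 39 = \frac{\left(-4\right) 13}{\left(13 + 4 \left(-11\right)\right) + 159} + 39 = - \frac{52}{\left(13 - 44\right) + 159} + 39 = - \frac{52}{-31 + 159} + 39 = - \frac{52}{128} + 39 = \left(-52\right) \frac{1}{128} + 39 = - \frac{13}{32} + 39 = \frac{1235}{32}$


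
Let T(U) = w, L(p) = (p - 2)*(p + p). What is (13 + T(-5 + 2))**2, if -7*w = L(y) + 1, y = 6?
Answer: 36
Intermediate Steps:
L(p) = 2*p*(-2 + p) (L(p) = (-2 + p)*(2*p) = 2*p*(-2 + p))
w = -7 (w = -(2*6*(-2 + 6) + 1)/7 = -(2*6*4 + 1)/7 = -(48 + 1)/7 = -1/7*49 = -7)
T(U) = -7
(13 + T(-5 + 2))**2 = (13 - 7)**2 = 6**2 = 36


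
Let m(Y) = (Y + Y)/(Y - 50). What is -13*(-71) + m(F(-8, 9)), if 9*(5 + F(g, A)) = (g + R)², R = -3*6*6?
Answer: 11989825/12961 ≈ 925.07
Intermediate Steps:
R = -108 (R = -18*6 = -108)
F(g, A) = -5 + (-108 + g)²/9 (F(g, A) = -5 + (g - 108)²/9 = -5 + (-108 + g)²/9)
m(Y) = 2*Y/(-50 + Y) (m(Y) = (2*Y)/(-50 + Y) = 2*Y/(-50 + Y))
-13*(-71) + m(F(-8, 9)) = -13*(-71) + 2*(-5 + (-108 - 8)²/9)/(-50 + (-5 + (-108 - 8)²/9)) = 923 + 2*(-5 + (⅑)*(-116)²)/(-50 + (-5 + (⅑)*(-116)²)) = 923 + 2*(-5 + (⅑)*13456)/(-50 + (-5 + (⅑)*13456)) = 923 + 2*(-5 + 13456/9)/(-50 + (-5 + 13456/9)) = 923 + 2*(13411/9)/(-50 + 13411/9) = 923 + 2*(13411/9)/(12961/9) = 923 + 2*(13411/9)*(9/12961) = 923 + 26822/12961 = 11989825/12961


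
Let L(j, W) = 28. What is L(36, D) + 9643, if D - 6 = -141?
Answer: 9671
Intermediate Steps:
D = -135 (D = 6 - 141 = -135)
L(36, D) + 9643 = 28 + 9643 = 9671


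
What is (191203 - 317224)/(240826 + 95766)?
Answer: -126021/336592 ≈ -0.37440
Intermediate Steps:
(191203 - 317224)/(240826 + 95766) = -126021/336592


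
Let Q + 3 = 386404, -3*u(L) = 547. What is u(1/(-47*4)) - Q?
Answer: -1159750/3 ≈ -3.8658e+5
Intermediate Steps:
u(L) = -547/3 (u(L) = -1/3*547 = -547/3)
Q = 386401 (Q = -3 + 386404 = 386401)
u(1/(-47*4)) - Q = -547/3 - 1*386401 = -547/3 - 386401 = -1159750/3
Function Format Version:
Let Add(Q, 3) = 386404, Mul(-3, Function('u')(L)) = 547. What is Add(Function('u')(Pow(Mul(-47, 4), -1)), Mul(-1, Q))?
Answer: Rational(-1159750, 3) ≈ -3.8658e+5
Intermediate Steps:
Function('u')(L) = Rational(-547, 3) (Function('u')(L) = Mul(Rational(-1, 3), 547) = Rational(-547, 3))
Q = 386401 (Q = Add(-3, 386404) = 386401)
Add(Function('u')(Pow(Mul(-47, 4), -1)), Mul(-1, Q)) = Add(Rational(-547, 3), Mul(-1, 386401)) = Add(Rational(-547, 3), -386401) = Rational(-1159750, 3)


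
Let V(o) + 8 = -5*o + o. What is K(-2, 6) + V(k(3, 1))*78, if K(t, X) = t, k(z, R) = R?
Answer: -938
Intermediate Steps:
V(o) = -8 - 4*o (V(o) = -8 + (-5*o + o) = -8 - 4*o)
K(-2, 6) + V(k(3, 1))*78 = -2 + (-8 - 4*1)*78 = -2 + (-8 - 4)*78 = -2 - 12*78 = -2 - 936 = -938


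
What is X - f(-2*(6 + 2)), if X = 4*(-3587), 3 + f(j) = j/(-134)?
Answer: -961123/67 ≈ -14345.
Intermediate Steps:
f(j) = -3 - j/134 (f(j) = -3 + j/(-134) = -3 + j*(-1/134) = -3 - j/134)
X = -14348
X - f(-2*(6 + 2)) = -14348 - (-3 - (-1)*(6 + 2)/67) = -14348 - (-3 - (-1)*8/67) = -14348 - (-3 - 1/134*(-16)) = -14348 - (-3 + 8/67) = -14348 - 1*(-193/67) = -14348 + 193/67 = -961123/67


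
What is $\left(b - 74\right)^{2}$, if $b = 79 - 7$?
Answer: $4$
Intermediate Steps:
$b = 72$
$\left(b - 74\right)^{2} = \left(72 - 74\right)^{2} = \left(-2\right)^{2} = 4$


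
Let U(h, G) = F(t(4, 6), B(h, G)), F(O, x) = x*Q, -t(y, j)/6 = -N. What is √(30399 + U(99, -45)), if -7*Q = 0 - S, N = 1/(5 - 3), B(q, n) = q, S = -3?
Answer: 4*√92967/7 ≈ 174.23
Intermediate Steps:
N = ½ (N = 1/2 = ½ ≈ 0.50000)
Q = -3/7 (Q = -(0 - 1*(-3))/7 = -(0 + 3)/7 = -⅐*3 = -3/7 ≈ -0.42857)
t(y, j) = 3 (t(y, j) = -(-6)/2 = -6*(-½) = 3)
F(O, x) = -3*x/7 (F(O, x) = x*(-3/7) = -3*x/7)
U(h, G) = -3*h/7
√(30399 + U(99, -45)) = √(30399 - 3/7*99) = √(30399 - 297/7) = √(212496/7) = 4*√92967/7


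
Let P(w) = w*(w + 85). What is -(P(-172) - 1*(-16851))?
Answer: -31815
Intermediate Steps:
P(w) = w*(85 + w)
-(P(-172) - 1*(-16851)) = -(-172*(85 - 172) - 1*(-16851)) = -(-172*(-87) + 16851) = -(14964 + 16851) = -1*31815 = -31815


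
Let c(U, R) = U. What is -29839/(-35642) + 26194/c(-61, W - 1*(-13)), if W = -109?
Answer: -931786369/2174162 ≈ -428.57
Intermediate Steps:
-29839/(-35642) + 26194/c(-61, W - 1*(-13)) = -29839/(-35642) + 26194/(-61) = -29839*(-1/35642) + 26194*(-1/61) = 29839/35642 - 26194/61 = -931786369/2174162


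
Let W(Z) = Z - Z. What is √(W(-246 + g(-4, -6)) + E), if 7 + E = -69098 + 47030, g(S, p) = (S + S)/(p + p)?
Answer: 5*I*√883 ≈ 148.58*I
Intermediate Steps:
g(S, p) = S/p (g(S, p) = (2*S)/((2*p)) = (2*S)*(1/(2*p)) = S/p)
W(Z) = 0
E = -22075 (E = -7 + (-69098 + 47030) = -7 - 22068 = -22075)
√(W(-246 + g(-4, -6)) + E) = √(0 - 22075) = √(-22075) = 5*I*√883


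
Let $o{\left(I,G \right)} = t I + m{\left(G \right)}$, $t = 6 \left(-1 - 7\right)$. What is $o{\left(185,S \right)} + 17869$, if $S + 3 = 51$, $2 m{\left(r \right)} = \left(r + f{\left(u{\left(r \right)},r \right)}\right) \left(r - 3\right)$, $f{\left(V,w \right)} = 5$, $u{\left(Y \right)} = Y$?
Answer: $\frac{20363}{2} \approx 10182.0$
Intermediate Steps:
$m{\left(r \right)} = \frac{\left(-3 + r\right) \left(5 + r\right)}{2}$ ($m{\left(r \right)} = \frac{\left(r + 5\right) \left(r - 3\right)}{2} = \frac{\left(5 + r\right) \left(-3 + r\right)}{2} = \frac{\left(-3 + r\right) \left(5 + r\right)}{2}$)
$S = 48$ ($S = -3 + 51 = 48$)
$t = -48$ ($t = 6 \left(-8\right) = -48$)
$o{\left(I,G \right)} = - \frac{15}{2} + G + \frac{G^{2}}{2} - 48 I$ ($o{\left(I,G \right)} = - 48 I + \left(- \frac{15}{2} + G + \frac{G^{2}}{2}\right) = - \frac{15}{2} + G + \frac{G^{2}}{2} - 48 I$)
$o{\left(185,S \right)} + 17869 = \left(- \frac{15}{2} + 48 + \frac{48^{2}}{2} - 8880\right) + 17869 = \left(- \frac{15}{2} + 48 + \frac{1}{2} \cdot 2304 - 8880\right) + 17869 = \left(- \frac{15}{2} + 48 + 1152 - 8880\right) + 17869 = - \frac{15375}{2} + 17869 = \frac{20363}{2}$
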